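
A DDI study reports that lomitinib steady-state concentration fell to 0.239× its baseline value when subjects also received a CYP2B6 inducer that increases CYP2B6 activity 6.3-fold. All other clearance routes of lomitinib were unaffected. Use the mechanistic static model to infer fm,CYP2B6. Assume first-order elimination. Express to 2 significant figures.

Let x = fm,CYP2B6. Because steady-state concentration ∝ 1/CL, relative clearance rose to 1/0.239 = 4.184.
Setting x·6.3 + (1 − x) = 4.184 and solving: x = (4.184 − 1)/(6.3 − 1) = 0.60.

0.60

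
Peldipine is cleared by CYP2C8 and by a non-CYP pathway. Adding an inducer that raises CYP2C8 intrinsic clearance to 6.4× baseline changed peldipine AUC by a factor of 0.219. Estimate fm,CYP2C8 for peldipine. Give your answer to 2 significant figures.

0.66

CL'/CL = 1 / 0.219 = 4.566
6.4·fm + (1 − fm) = 4.566
fm = (4.566 − 1) / (6.4 − 1) = 0.66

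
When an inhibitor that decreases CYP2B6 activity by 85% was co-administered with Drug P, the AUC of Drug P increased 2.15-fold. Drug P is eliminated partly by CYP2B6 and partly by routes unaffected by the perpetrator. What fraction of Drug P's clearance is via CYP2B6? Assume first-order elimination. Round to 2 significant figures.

CL'/CL = 1 / 2.15 = 0.4651
0.15·fm + (1 − fm) = 0.4651
fm = (0.4651 − 1) / (0.15 − 1) = 0.63

0.63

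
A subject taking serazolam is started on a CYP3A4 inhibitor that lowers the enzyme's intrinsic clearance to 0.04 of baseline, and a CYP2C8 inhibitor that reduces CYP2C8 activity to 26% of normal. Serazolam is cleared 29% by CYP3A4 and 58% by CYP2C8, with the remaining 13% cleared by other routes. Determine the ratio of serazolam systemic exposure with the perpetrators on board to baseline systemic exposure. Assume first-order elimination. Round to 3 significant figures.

CYP3A4: 0.29 × 0.04 = 0.0116
CYP2C8: 0.58 × 0.26 = 0.1508
Other: 0.13 (unchanged)
CL_new/CL_old = 0.0116 + 0.1508 + 0.13 = 0.2924.
Because systemic exposure varies inversely with clearance, the combined effect is 1 / 0.2924 = 3.42.

3.42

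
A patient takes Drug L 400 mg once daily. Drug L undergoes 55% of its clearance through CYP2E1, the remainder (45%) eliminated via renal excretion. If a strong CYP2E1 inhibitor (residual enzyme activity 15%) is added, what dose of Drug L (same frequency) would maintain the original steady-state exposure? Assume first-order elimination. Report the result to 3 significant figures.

The CYP2E1 pathway (55% of clearance) falls to 0.15× activity: 0.55 × 0.15 = 0.0825.
The remaining 45% of clearance is unaffected.
CL_new/CL_old = 0.0825 + 0.45 = 0.5325.
Css,avg = (dose rate)/CL, so holding Css fixed requires dose ∝ CL: 400 × 0.5325 = 213 mg.

213 mg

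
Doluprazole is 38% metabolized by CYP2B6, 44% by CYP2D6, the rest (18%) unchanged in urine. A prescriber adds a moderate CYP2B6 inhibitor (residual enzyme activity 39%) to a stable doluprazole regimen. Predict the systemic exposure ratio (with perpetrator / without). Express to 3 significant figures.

1.30

The CYP2B6 pathway (38% of clearance) drops to 0.39× activity: 0.38 × 0.39 = 0.1482.
CYP2D6 (44%) and the residual 18% are unaffected.
CL_new/CL_old = 0.1482 + 0.44 + 0.18 = 0.7682.
Since systemic exposure ∝ 1/CL, the ratio is 1 / 0.7682 = 1.30.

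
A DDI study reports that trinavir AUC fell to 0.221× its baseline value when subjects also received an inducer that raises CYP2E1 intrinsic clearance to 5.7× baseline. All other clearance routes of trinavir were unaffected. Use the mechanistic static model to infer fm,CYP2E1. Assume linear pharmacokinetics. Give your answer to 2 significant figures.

0.75

Call the CYP2E1 fraction fm. After the interaction, CL_new/CL_old = fm × 5.7 + (1 − fm).
AUC ratio = 1 / (new CL fraction), so new CL fraction = 1 / 0.221 = 4.525.
fm × 5.7 + 1 − fm = 4.525  ⇒  fm × (5.7 − 1) = 3.525  ⇒  fm = 0.75.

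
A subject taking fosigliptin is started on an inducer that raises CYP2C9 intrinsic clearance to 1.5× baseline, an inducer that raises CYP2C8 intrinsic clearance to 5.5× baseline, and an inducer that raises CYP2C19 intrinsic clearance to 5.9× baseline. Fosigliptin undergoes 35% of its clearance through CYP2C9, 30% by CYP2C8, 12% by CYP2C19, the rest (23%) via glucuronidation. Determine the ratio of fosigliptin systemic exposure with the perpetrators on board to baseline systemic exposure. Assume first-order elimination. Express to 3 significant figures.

0.321

The CYP2C9 pathway (35% of clearance) rises to 1.5× activity: 0.35 × 1.5 = 0.525.
The CYP2C8 pathway (30% of clearance) is boosted to 5.5× activity: 0.3 × 5.5 = 1.65.
The CYP2C19 pathway (12% of clearance) increases to 5.9× activity: 0.12 × 5.9 = 0.708.
Non-CYP routes (23%) are unchanged.
Relative clearance = 0.525 + 1.65 + 0.708 + 0.23 = 3.113.
Net systemic exposure ratio = 1 / 3.113 = 0.321.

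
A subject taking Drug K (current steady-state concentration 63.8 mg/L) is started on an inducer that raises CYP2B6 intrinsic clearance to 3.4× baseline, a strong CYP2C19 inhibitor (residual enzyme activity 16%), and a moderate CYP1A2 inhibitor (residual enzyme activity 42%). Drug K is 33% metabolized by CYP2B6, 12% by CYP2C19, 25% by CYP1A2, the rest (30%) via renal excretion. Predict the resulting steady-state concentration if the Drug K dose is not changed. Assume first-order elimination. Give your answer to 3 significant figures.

The CYP2B6 pathway (33% of clearance) increases to 3.4× activity: 0.33 × 3.4 = 1.122.
The CYP2C19 pathway (12% of clearance) drops to 0.16× activity: 0.12 × 0.16 = 0.0192.
The CYP1A2 pathway (25% of clearance) drops to 0.42× activity: 0.25 × 0.42 = 0.105.
The remaining 30% of clearance is unaffected.
New clearance relative to baseline: 1.122 + 0.0192 + 0.105 + 0.3 = 1.5462.
Dividing the baseline by the relative clearance: 63.8 / 1.5462 = 41.3 mg/L.

41.3 mg/L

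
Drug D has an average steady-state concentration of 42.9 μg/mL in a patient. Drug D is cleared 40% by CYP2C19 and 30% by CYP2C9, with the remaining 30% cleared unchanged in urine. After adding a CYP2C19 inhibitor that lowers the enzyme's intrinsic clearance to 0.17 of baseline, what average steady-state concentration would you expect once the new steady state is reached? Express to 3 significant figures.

64.2 μg/mL

The CYP2C19 pathway (40% of clearance) falls to 0.17× activity: 0.4 × 0.17 = 0.068.
CYP2C9 (30%) and the residual 30% are unaffected.
New clearance relative to baseline: 0.068 + 0.3 + 0.3 = 0.668.
New average steady-state concentration = baseline ÷ relative clearance = 42.9 / 0.668 = 64.2 μg/mL.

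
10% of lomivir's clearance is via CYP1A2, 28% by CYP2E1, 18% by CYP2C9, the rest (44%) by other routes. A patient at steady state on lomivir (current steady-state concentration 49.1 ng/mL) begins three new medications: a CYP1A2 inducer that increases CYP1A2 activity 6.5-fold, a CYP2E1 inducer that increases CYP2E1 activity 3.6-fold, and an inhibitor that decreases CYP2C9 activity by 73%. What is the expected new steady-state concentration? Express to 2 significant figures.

CYP1A2: 0.1 × 6.5 = 0.65
CYP2E1: 0.28 × 3.6 = 1.008
CYP2C9: 0.18 × 0.27 = 0.0486
Other: 0.44 (unchanged)
New clearance relative to baseline: 0.65 + 1.008 + 0.0486 + 0.44 = 2.1466.
Steady-state concentration ∝ 1/CL: new value = 49.1 / 2.1466 = 23 ng/mL.

23 ng/mL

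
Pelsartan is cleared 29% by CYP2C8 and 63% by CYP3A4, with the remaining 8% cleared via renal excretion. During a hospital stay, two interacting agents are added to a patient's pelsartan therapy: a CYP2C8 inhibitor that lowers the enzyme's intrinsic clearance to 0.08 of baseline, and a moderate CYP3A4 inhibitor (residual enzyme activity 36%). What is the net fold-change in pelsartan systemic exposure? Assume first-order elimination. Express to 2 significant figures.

CYP2C8: 0.29 × 0.08 = 0.0232
CYP3A4: 0.63 × 0.36 = 0.2268
Other: 0.08 (unchanged)
Relative clearance = 0.0232 + 0.2268 + 0.08 = 0.33.
Net systemic exposure ratio = 1 / 0.33 = 3.0.

3.0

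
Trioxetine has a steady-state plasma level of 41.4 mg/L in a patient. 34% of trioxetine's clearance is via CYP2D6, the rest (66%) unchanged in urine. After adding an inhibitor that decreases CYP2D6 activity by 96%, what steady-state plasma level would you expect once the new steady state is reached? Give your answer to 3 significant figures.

61.5 mg/L

CYP2D6: 0.34 × 0.04 = 0.0136
Other: 0.66 (unchanged)
New clearance relative to baseline: 0.0136 + 0.66 = 0.6736.
New steady-state plasma level = baseline ÷ relative clearance = 41.4 / 0.6736 = 61.5 mg/L.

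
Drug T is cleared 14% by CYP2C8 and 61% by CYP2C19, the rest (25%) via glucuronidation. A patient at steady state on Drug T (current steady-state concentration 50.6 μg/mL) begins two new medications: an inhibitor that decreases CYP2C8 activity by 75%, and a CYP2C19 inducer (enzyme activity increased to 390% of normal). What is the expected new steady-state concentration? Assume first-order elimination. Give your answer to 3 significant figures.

19.0 μg/mL

CYP2C8: 0.14 × 0.25 = 0.035
CYP2C19: 0.61 × 3.9 = 2.379
Other: 0.25 (unchanged)
CL_new/CL_old = 0.035 + 2.379 + 0.25 = 2.664.
Dividing the baseline by the relative clearance: 50.6 / 2.664 = 19.0 μg/mL.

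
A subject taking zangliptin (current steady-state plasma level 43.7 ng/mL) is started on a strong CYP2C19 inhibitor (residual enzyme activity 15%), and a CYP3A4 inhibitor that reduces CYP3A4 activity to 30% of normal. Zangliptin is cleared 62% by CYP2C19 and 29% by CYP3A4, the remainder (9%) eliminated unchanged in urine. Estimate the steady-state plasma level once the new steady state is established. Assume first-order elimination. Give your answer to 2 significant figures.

1.6 × 10² ng/mL

The CYP2C19 pathway (62% of clearance) drops to 0.15× activity: 0.62 × 0.15 = 0.093.
The CYP3A4 pathway (29% of clearance) drops to 0.3× activity: 0.29 × 0.3 = 0.087.
Non-CYP routes (9%) are unchanged.
New clearance relative to baseline: 0.093 + 0.087 + 0.09 = 0.27.
New steady-state plasma level = 43.7 / 0.27 = 1.6 × 10² ng/mL (concentration scales inversely with clearance).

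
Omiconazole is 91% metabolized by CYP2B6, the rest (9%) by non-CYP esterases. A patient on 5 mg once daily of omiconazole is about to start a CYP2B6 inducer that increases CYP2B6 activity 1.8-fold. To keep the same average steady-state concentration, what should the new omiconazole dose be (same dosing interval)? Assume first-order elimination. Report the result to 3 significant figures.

8.64 mg

The CYP2B6 pathway (91% of clearance) is boosted to 1.8× activity: 0.91 × 1.8 = 1.638.
Non-CYP routes (9%) are unchanged.
CL_new/CL_old = 1.638 + 0.09 = 1.728.
To maintain the same steady-state level, dose must scale with clearance: new dose = 5 × 1.728 = 8.64 mg.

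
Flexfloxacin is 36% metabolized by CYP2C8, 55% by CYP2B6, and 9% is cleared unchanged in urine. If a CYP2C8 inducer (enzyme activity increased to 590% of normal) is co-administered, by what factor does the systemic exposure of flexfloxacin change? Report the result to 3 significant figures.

0.362

The CYP2C8 pathway (36% of clearance) rises to 5.9× activity: 0.36 × 5.9 = 2.124.
CYP2B6 (55%) and the residual 9% are unaffected.
CL_new/CL_old = 2.124 + 0.55 + 0.09 = 2.764.
Systemic exposure ratio = CL_old/CL_new = 1 / 2.764 = 0.362.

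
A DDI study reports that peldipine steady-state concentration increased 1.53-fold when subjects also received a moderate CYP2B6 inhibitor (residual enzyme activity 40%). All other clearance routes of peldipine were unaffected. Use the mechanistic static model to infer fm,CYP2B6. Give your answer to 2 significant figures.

Write x for the fraction cleared via CYP2B6. The observed steady-state concentration change means clearance fell to 1/1.53 = 0.6536 of baseline.
Setting x·0.4 + (1 − x) = 0.6536 and solving: x = (0.6536 − 1)/(0.4 − 1) = 0.58.

0.58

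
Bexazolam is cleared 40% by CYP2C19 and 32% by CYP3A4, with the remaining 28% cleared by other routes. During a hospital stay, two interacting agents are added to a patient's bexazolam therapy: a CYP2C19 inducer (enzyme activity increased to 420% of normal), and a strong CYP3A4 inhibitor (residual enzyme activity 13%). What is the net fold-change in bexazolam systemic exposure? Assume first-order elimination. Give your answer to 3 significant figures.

CYP2C19: 0.4 × 4.2 = 1.68
CYP3A4: 0.32 × 0.13 = 0.0416
Other: 0.28 (unchanged)
Relative clearance = 1.68 + 0.0416 + 0.28 = 2.0016.
Net systemic exposure ratio = 1 / 2.0016 = 0.500.

0.500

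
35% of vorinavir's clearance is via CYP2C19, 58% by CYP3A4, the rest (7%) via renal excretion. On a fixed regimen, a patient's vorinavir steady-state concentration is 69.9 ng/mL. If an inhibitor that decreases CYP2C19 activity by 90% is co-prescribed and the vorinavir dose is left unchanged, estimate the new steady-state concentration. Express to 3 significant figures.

The CYP2C19 pathway (35% of clearance) falls to 0.1× activity: 0.35 × 0.1 = 0.035.
CYP3A4 (58%) and the residual 7% are unaffected.
CL_new/CL_old = 0.035 + 0.58 + 0.07 = 0.685.
Steady-state concentration ∝ 1/CL, so new value = 69.9 / 0.685 = 102 ng/mL.

102 ng/mL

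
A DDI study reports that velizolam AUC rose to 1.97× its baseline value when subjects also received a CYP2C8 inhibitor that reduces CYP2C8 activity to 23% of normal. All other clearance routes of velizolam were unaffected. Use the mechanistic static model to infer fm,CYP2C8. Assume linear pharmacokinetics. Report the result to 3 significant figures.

Write x for the fraction cleared via CYP2C8. The observed AUC change means clearance fell to 1/1.97 = 0.5076 of baseline.
Setting x·0.23 + (1 − x) = 0.5076 and solving: x = (0.5076 − 1)/(0.23 − 1) = 0.639.

0.639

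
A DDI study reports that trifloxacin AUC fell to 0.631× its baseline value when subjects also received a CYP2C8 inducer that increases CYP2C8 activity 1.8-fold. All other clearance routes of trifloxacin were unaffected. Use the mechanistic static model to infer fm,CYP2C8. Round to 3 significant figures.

0.731

Write x for the fraction cleared via CYP2C8. The observed AUC change means clearance rose to 1/0.631 = 1.585 of baseline.
Setting x·1.8 + (1 − x) = 1.585 and solving: x = (1.585 − 1)/(1.8 − 1) = 0.731.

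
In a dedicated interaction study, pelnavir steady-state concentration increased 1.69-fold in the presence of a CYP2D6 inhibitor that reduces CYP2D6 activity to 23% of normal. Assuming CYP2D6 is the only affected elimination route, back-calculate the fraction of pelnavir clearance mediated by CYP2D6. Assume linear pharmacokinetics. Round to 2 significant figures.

Let x = fm,CYP2D6. Because steady-state concentration ∝ 1/CL, relative clearance fell to 1/1.69 = 0.5917.
Setting x·0.23 + (1 − x) = 0.5917 and solving: x = (0.5917 − 1)/(0.23 − 1) = 0.53.

0.53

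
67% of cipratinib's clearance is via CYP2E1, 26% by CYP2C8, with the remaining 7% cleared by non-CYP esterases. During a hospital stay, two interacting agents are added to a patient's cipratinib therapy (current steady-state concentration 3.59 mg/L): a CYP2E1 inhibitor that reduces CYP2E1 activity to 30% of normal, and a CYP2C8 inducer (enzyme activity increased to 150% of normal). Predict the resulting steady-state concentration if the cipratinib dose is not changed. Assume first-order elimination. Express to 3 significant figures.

CYP2E1: 0.67 × 0.3 = 0.201
CYP2C8: 0.26 × 1.5 = 0.39
Other: 0.07 (unchanged)
New clearance relative to baseline: 0.201 + 0.39 + 0.07 = 0.661.
Steady-state concentration ∝ 1/CL: new value = 3.59 / 0.661 = 5.43 mg/L.

5.43 mg/L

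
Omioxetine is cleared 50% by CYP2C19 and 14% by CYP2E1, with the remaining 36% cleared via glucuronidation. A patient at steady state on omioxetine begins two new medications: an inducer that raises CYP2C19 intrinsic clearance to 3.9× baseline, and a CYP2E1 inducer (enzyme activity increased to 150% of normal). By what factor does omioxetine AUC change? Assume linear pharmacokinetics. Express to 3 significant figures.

0.397

The CYP2C19 pathway (50% of clearance) rises to 3.9× activity: 0.5 × 3.9 = 1.95.
The CYP2E1 pathway (14% of clearance) rises to 1.5× activity: 0.14 × 1.5 = 0.21.
Non-CYP routes (36%) are unchanged.
CL_new/CL_old = 1.95 + 0.21 + 0.36 = 2.52.
Net AUC ratio = 1 / 2.52 = 0.397.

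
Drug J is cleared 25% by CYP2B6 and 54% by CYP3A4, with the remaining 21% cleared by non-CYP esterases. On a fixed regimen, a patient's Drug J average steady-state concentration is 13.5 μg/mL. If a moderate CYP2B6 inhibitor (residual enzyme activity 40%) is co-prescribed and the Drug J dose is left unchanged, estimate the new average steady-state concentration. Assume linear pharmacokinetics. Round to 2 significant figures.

16 μg/mL

CYP2B6: 0.25 × 0.4 = 0.1
CYP3A4: 0.54 (unchanged)
Other: 0.21 (unchanged)
Relative clearance = 0.1 + 0.54 + 0.21 = 0.85.
New average steady-state concentration = baseline ÷ relative clearance = 13.5 / 0.85 = 16 μg/mL.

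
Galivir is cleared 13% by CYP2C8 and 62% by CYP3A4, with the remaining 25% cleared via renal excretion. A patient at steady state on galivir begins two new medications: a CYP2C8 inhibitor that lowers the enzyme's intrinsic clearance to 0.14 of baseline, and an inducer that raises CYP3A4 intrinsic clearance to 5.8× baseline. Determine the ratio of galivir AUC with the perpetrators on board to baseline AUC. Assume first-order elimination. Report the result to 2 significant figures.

0.26

CYP2C8: 0.13 × 0.14 = 0.0182
CYP3A4: 0.62 × 5.8 = 3.596
Other: 0.25 (unchanged)
Relative clearance = 0.0182 + 3.596 + 0.25 = 3.8642.
AUC ∝ 1/CL: fold-change = 1 / 3.8642 = 0.26.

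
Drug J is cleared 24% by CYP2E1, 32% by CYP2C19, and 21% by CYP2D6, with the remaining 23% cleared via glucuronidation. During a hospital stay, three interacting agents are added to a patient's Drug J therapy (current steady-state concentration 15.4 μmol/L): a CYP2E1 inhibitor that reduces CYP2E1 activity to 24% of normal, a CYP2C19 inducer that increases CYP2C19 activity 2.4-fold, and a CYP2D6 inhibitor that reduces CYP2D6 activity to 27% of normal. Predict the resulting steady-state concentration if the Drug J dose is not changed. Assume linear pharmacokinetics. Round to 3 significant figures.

CYP2E1: 0.24 × 0.24 = 0.0576
CYP2C19: 0.32 × 2.4 = 0.768
CYP2D6: 0.21 × 0.27 = 0.0567
Other: 0.23 (unchanged)
New clearance relative to baseline: 0.0576 + 0.768 + 0.0567 + 0.23 = 1.1123.
Dividing the baseline by the relative clearance: 15.4 / 1.1123 = 13.8 μmol/L.

13.8 μmol/L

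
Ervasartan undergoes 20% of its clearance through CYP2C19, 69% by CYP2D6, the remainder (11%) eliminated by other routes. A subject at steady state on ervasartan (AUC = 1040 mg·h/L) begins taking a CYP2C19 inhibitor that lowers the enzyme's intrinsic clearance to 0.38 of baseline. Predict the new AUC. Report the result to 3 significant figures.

1.19 × 10³ mg·h/L

CYP2C19: 0.2 × 0.38 = 0.076
CYP2D6: 0.69 (unchanged)
Other: 0.11 (unchanged)
New clearance relative to baseline: 0.076 + 0.69 + 0.11 = 0.876.
AUC ∝ 1/CL, so new value = 1040 / 0.876 = 1.19 × 10³ mg·h/L.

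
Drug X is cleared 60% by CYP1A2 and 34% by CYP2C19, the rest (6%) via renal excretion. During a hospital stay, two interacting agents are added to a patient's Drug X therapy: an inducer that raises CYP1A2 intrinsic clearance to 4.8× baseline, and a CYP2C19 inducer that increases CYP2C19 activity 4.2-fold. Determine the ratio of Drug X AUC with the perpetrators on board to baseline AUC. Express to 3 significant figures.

0.229

The CYP1A2 pathway (60% of clearance) rises to 4.8× activity: 0.6 × 4.8 = 2.88.
The CYP2C19 pathway (34% of clearance) rises to 4.2× activity: 0.34 × 4.2 = 1.428.
Non-CYP routes (6%) are unchanged.
Relative clearance = 2.88 + 1.428 + 0.06 = 4.368.
Net AUC ratio = 1 / 4.368 = 0.229.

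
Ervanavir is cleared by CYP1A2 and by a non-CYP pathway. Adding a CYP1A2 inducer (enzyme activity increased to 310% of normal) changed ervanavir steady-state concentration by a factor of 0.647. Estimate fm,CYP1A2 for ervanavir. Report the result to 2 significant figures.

Call the CYP1A2 fraction fm. After the interaction, CL_new/CL_old = fm × 3.1 + (1 − fm).
Steady-state concentration ratio = 1 / (new CL fraction), so new CL fraction = 1 / 0.647 = 1.546.
fm × 3.1 + 1 − fm = 1.546  ⇒  fm × (3.1 − 1) = 0.5456  ⇒  fm = 0.26.

0.26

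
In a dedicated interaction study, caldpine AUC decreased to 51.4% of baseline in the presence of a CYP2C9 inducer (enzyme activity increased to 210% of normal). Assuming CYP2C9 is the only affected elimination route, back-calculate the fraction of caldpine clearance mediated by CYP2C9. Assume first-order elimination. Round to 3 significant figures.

Let fm be the CYP2C9 fraction. New clearance relative to baseline = fm × 2.1 + (1 − fm).
AUC ratio = 1 / (new CL fraction), so new CL fraction = 1 / 0.514 = 1.946.
fm × 2.1 + 1 − fm = 1.946  ⇒  fm × (2.1 − 1) = 0.9455  ⇒  fm = 0.860.

0.860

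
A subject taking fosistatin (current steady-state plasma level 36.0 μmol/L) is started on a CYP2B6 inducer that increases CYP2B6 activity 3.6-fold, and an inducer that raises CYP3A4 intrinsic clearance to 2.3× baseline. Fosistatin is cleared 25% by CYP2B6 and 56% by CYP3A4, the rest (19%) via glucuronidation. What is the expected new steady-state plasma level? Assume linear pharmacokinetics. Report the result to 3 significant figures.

The CYP2B6 pathway (25% of clearance) is boosted to 3.6× activity: 0.25 × 3.6 = 0.9.
The CYP3A4 pathway (56% of clearance) rises to 2.3× activity: 0.56 × 2.3 = 1.288.
Non-CYP routes (19%) are unchanged.
New clearance relative to baseline: 0.9 + 1.288 + 0.19 = 2.378.
New steady-state plasma level = 36.0 / 2.378 = 15.1 μmol/L (concentration scales inversely with clearance).

15.1 μmol/L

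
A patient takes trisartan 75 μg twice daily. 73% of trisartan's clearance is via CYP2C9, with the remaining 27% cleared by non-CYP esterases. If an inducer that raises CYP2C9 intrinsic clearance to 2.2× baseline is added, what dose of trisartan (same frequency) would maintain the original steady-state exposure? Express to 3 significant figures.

CYP2C9: 0.73 × 2.2 = 1.606
Other: 0.27 (unchanged)
New clearance relative to baseline: 1.606 + 0.27 = 1.876.
Css,avg = (dose rate)/CL, so holding Css fixed requires dose ∝ CL: 75 × 1.876 = 141 μg.

141 μg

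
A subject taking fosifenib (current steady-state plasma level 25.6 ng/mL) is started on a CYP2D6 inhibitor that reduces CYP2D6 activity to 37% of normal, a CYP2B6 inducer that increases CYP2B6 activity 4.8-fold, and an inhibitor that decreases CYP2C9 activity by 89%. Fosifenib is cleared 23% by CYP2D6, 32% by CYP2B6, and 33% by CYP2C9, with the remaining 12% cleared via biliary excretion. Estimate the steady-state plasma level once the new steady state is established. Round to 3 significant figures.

The CYP2D6 pathway (23% of clearance) drops to 0.37× activity: 0.23 × 0.37 = 0.0851.
The CYP2B6 pathway (32% of clearance) is boosted to 4.8× activity: 0.32 × 4.8 = 1.536.
The CYP2C9 pathway (33% of clearance) is reduced to 0.11× activity: 0.33 × 0.11 = 0.0363.
Non-CYP routes (12%) are unchanged.
Relative clearance = 0.0851 + 1.536 + 0.0363 + 0.12 = 1.7774.
Dividing the baseline by the relative clearance: 25.6 / 1.7774 = 14.4 ng/mL.

14.4 ng/mL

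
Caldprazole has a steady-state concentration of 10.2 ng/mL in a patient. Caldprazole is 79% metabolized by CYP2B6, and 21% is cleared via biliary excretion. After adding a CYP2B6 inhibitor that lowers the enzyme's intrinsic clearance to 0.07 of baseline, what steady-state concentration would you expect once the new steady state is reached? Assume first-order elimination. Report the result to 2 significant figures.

38 ng/mL

The CYP2B6 pathway (79% of clearance) is reduced to 0.07× activity: 0.79 × 0.07 = 0.0553.
The remaining 21% of clearance is unaffected.
CL_new/CL_old = 0.0553 + 0.21 = 0.2653.
New steady-state concentration = baseline ÷ relative clearance = 10.2 / 0.2653 = 38 ng/mL.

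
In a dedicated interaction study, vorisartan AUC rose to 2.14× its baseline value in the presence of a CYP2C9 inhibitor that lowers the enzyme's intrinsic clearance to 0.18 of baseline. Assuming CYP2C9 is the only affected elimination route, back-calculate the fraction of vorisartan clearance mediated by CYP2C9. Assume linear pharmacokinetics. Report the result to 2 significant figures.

0.65

Call the CYP2C9 fraction fm. After the interaction, CL_new/CL_old = fm × 0.18 + (1 − fm).
AUC ratio = 1 / (new CL fraction), so new CL fraction = 1 / 2.14 = 0.4673.
fm × 0.18 + 1 − fm = 0.4673  ⇒  fm × (0.18 − 1) = −0.5327  ⇒  fm = 0.65.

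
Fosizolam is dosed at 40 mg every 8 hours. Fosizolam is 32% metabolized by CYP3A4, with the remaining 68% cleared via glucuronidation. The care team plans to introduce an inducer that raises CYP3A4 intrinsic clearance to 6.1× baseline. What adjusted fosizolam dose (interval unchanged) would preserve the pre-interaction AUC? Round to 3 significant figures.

The CYP3A4 pathway (32% of clearance) rises to 6.1× activity: 0.32 × 6.1 = 1.952.
Non-CYP routes (68%) are unchanged.
New clearance relative to baseline: 1.952 + 0.68 = 2.632.
Css,avg = (dose rate)/CL, so holding Css fixed requires dose ∝ CL: 40 × 2.632 = 105 mg.

105 mg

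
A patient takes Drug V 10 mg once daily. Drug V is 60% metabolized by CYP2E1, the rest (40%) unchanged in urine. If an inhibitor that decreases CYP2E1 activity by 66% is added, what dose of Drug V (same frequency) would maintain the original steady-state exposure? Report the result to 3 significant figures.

6.04 mg

CYP2E1: 0.6 × 0.34 = 0.204
Other: 0.4 (unchanged)
New clearance relative to baseline: 0.204 + 0.4 = 0.604.
Exposure is unchanged when dose changes in proportion to clearance. New dose = 10 mg × 0.604 = 6.04 mg.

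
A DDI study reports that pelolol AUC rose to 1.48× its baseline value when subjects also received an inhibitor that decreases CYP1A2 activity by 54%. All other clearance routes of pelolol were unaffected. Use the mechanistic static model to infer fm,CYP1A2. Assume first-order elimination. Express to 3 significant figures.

0.601

CL'/CL = 1 / 1.48 = 0.6757
0.46·fm + (1 − fm) = 0.6757
fm = (0.6757 − 1) / (0.46 − 1) = 0.601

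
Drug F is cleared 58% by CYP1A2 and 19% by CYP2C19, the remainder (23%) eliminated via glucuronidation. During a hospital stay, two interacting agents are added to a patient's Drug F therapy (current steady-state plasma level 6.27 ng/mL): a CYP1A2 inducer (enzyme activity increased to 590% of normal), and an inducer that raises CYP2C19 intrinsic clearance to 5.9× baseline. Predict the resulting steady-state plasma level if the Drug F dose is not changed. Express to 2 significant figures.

The CYP1A2 pathway (58% of clearance) is boosted to 5.9× activity: 0.58 × 5.9 = 3.422.
The CYP2C19 pathway (19% of clearance) rises to 5.9× activity: 0.19 × 5.9 = 1.121.
Non-CYP routes (23%) are unchanged.
CL_new/CL_old = 3.422 + 1.121 + 0.23 = 4.773.
Dividing the baseline by the relative clearance: 6.27 / 4.773 = 1.3 ng/mL.

1.3 ng/mL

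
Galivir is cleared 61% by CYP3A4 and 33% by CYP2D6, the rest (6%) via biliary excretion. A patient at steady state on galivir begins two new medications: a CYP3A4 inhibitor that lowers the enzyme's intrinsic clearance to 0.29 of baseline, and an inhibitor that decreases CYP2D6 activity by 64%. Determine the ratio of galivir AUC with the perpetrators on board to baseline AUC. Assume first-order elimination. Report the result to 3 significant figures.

The CYP3A4 pathway (61% of clearance) drops to 0.29× activity: 0.61 × 0.29 = 0.1769.
The CYP2D6 pathway (33% of clearance) drops to 0.36× activity: 0.33 × 0.36 = 0.1188.
The remaining 6% of clearance is unaffected.
New clearance relative to baseline: 0.1769 + 0.1188 + 0.06 = 0.3557.
AUC ∝ 1/CL: fold-change = 1 / 0.3557 = 2.81.

2.81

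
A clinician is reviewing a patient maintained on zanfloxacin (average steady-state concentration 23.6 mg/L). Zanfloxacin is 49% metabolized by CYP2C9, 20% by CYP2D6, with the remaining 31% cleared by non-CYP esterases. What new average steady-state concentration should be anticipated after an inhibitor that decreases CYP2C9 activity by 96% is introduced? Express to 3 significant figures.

44.6 mg/L

The CYP2C9 pathway (49% of clearance) drops to 0.04× activity: 0.49 × 0.04 = 0.0196.
CYP2D6 (20%) and the residual 31% are unaffected.
New clearance relative to baseline: 0.0196 + 0.2 + 0.31 = 0.5296.
Average steady-state concentration ∝ 1/CL, so new value = 23.6 / 0.5296 = 44.6 mg/L.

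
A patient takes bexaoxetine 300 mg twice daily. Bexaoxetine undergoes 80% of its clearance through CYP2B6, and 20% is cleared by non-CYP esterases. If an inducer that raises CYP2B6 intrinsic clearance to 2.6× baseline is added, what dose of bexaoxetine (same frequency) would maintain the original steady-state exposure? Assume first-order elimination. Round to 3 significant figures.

The CYP2B6 pathway (80% of clearance) increases to 2.6× activity: 0.8 × 2.6 = 2.08.
The remaining 20% of clearance is unaffected.
CL_new/CL_old = 2.08 + 0.2 = 2.28.
Exposure is unchanged when dose changes in proportion to clearance. New dose = 300 mg × 2.28 = 684 mg.

684 mg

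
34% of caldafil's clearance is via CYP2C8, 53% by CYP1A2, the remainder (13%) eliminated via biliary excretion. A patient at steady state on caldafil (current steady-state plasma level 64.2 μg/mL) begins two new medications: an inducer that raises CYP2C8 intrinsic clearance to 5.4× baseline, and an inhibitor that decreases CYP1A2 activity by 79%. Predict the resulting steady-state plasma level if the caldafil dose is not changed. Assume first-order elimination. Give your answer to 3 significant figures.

The CYP2C8 pathway (34% of clearance) rises to 5.4× activity: 0.34 × 5.4 = 1.836.
The CYP1A2 pathway (53% of clearance) is reduced to 0.21× activity: 0.53 × 0.21 = 0.1113.
Non-CYP routes (13%) are unchanged.
CL_new/CL_old = 1.836 + 0.1113 + 0.13 = 2.0773.
Steady-state plasma level ∝ 1/CL: new value = 64.2 / 2.0773 = 30.9 μg/mL.

30.9 μg/mL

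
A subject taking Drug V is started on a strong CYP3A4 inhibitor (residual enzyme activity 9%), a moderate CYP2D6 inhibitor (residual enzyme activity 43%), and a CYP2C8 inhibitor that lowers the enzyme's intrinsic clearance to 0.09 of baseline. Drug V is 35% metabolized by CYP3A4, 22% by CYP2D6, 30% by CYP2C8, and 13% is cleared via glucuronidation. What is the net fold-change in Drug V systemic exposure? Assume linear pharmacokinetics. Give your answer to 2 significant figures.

CYP3A4: 0.35 × 0.09 = 0.0315
CYP2D6: 0.22 × 0.43 = 0.0946
CYP2C8: 0.3 × 0.09 = 0.027
Other: 0.13 (unchanged)
New clearance relative to baseline: 0.0315 + 0.0946 + 0.027 + 0.13 = 0.2831.
Net systemic exposure ratio = 1 / 0.2831 = 3.5.

3.5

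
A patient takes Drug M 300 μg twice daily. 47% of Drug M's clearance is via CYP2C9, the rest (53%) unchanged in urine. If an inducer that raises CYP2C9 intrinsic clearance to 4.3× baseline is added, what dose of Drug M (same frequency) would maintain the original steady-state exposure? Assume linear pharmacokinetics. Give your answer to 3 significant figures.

765 μg

The CYP2C9 pathway (47% of clearance) is boosted to 4.3× activity: 0.47 × 4.3 = 2.021.
Non-CYP routes (53%) are unchanged.
CL_new/CL_old = 2.021 + 0.53 = 2.551.
Css,avg = (dose rate)/CL, so holding Css fixed requires dose ∝ CL: 300 × 2.551 = 765 μg.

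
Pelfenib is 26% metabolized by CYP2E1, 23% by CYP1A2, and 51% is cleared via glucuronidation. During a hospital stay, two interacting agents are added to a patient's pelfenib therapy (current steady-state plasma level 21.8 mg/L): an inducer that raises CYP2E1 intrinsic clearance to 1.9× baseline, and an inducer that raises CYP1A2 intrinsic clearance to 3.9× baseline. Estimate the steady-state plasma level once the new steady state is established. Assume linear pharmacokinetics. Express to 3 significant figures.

11.5 mg/L

CYP2E1: 0.26 × 1.9 = 0.494
CYP1A2: 0.23 × 3.9 = 0.897
Other: 0.51 (unchanged)
New clearance relative to baseline: 0.494 + 0.897 + 0.51 = 1.901.
New steady-state plasma level = 21.8 / 1.901 = 11.5 mg/L (concentration scales inversely with clearance).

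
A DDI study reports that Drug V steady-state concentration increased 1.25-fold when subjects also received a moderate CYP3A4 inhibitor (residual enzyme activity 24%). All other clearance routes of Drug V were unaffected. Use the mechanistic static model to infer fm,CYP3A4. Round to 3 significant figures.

Write x for the fraction cleared via CYP3A4. The observed steady-state concentration change means clearance fell to 1/1.25 = 0.8 of baseline.
Only the CYP3A4 route changed, so 0.8 = x·0.24 + (1 − x), giving x = 0.263.

0.263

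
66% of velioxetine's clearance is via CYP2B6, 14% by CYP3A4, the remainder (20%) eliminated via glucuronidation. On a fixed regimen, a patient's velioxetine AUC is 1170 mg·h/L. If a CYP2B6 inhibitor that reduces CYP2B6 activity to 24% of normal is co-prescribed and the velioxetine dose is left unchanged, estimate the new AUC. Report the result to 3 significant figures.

2.35 × 10³ mg·h/L

The CYP2B6 pathway (66% of clearance) drops to 0.24× activity: 0.66 × 0.24 = 0.1584.
CYP3A4 (14%) and the residual 20% are unaffected.
Relative clearance = 0.1584 + 0.14 + 0.2 = 0.4984.
New AUC = baseline ÷ relative clearance = 1170 / 0.4984 = 2.35 × 10³ mg·h/L.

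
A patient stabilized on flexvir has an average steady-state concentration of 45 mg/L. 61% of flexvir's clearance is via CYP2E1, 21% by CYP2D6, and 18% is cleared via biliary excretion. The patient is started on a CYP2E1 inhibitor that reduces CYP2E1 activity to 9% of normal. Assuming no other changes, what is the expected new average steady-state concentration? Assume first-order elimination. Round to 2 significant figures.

1.0 × 10² mg/L

The CYP2E1 pathway (61% of clearance) is reduced to 0.09× activity: 0.61 × 0.09 = 0.0549.
CYP2D6 (21%) and the residual 18% are unaffected.
New clearance relative to baseline: 0.0549 + 0.21 + 0.18 = 0.4449.
With dosing unchanged, average steady-state concentration scales as 1/CL: 45 / 0.4449 = 1.0 × 10² mg/L.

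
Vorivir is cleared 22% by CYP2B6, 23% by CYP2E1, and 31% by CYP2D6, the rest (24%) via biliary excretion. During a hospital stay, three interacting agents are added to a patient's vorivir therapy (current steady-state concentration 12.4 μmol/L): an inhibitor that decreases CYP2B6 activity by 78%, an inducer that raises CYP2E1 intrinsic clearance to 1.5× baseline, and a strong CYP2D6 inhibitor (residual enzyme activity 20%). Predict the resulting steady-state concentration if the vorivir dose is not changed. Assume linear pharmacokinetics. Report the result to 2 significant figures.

18 μmol/L

The CYP2B6 pathway (22% of clearance) falls to 0.22× activity: 0.22 × 0.22 = 0.0484.
The CYP2E1 pathway (23% of clearance) rises to 1.5× activity: 0.23 × 1.5 = 0.345.
The CYP2D6 pathway (31% of clearance) is reduced to 0.2× activity: 0.31 × 0.2 = 0.062.
Non-CYP routes (24%) are unchanged.
Relative clearance = 0.0484 + 0.345 + 0.062 + 0.24 = 0.6954.
Dividing the baseline by the relative clearance: 12.4 / 0.6954 = 18 μmol/L.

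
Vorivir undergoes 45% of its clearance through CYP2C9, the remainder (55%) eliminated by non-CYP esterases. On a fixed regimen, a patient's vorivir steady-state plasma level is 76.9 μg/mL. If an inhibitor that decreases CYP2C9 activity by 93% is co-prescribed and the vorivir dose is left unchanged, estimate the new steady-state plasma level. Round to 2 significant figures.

1.3 × 10² μg/mL

The CYP2C9 pathway (45% of clearance) is reduced to 0.07× activity: 0.45 × 0.07 = 0.0315.
Non-CYP routes (55%) are unchanged.
Relative clearance = 0.0315 + 0.55 = 0.5815.
New steady-state plasma level = baseline ÷ relative clearance = 76.9 / 0.5815 = 1.3 × 10² μg/mL.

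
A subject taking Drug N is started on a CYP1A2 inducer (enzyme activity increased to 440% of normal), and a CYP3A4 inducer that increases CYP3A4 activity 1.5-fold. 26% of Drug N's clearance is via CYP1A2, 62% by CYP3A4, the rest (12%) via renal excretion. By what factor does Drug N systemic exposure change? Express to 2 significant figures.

The CYP1A2 pathway (26% of clearance) is boosted to 4.4× activity: 0.26 × 4.4 = 1.144.
The CYP3A4 pathway (62% of clearance) rises to 1.5× activity: 0.62 × 1.5 = 0.93.
Non-CYP routes (12%) are unchanged.
CL_new/CL_old = 1.144 + 0.93 + 0.12 = 2.194.
Systemic exposure ∝ 1/CL: fold-change = 1 / 2.194 = 0.46.

0.46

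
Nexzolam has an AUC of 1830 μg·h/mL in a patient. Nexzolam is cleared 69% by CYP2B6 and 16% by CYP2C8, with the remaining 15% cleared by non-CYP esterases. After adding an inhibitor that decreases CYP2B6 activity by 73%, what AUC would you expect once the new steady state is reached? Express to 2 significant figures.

3.7 × 10³ μg·h/mL

CYP2B6: 0.69 × 0.27 = 0.1863
CYP2C8: 0.16 (unchanged)
Other: 0.15 (unchanged)
CL_new/CL_old = 0.1863 + 0.16 + 0.15 = 0.4963.
With dosing unchanged, AUC scales as 1/CL: 1830 / 0.4963 = 3.7 × 10³ μg·h/mL.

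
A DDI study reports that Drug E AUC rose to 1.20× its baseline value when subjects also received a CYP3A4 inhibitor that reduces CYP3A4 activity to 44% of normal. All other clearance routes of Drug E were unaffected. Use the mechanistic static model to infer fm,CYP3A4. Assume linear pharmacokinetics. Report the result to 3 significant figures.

0.298

Let x = fm,CYP3A4. Because AUC ∝ 1/CL, relative clearance fell to 1/1.20 = 0.8333.
Setting x·0.44 + (1 − x) = 0.8333 and solving: x = (0.8333 − 1)/(0.44 − 1) = 0.298.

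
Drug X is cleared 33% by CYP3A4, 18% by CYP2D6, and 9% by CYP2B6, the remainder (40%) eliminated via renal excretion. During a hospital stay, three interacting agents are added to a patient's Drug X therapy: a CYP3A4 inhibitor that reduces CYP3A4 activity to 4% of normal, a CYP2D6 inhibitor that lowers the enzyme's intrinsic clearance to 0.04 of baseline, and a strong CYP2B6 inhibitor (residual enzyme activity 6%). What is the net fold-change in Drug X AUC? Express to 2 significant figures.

CYP3A4: 0.33 × 0.04 = 0.0132
CYP2D6: 0.18 × 0.04 = 0.0072
CYP2B6: 0.09 × 0.06 = 0.0054
Other: 0.4 (unchanged)
CL_new/CL_old = 0.0132 + 0.0072 + 0.0054 + 0.4 = 0.4258.
Net AUC ratio = 1 / 0.4258 = 2.3.

2.3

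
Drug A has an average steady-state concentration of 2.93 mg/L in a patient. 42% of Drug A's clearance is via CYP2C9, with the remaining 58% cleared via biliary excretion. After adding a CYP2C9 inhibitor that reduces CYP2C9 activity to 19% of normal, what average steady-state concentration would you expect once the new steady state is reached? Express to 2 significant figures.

4.4 mg/L

The CYP2C9 pathway (42% of clearance) drops to 0.19× activity: 0.42 × 0.19 = 0.0798.
Non-CYP routes (58%) are unchanged.
New clearance relative to baseline: 0.0798 + 0.58 = 0.6598.
New average steady-state concentration = baseline ÷ relative clearance = 2.93 / 0.6598 = 4.4 mg/L.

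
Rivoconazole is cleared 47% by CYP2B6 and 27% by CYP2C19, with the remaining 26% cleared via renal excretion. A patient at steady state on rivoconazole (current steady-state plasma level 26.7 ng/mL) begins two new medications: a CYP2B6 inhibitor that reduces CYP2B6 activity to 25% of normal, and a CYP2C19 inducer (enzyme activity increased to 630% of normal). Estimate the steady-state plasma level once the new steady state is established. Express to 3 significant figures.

12.8 ng/mL

The CYP2B6 pathway (47% of clearance) falls to 0.25× activity: 0.47 × 0.25 = 0.1175.
The CYP2C19 pathway (27% of clearance) increases to 6.3× activity: 0.27 × 6.3 = 1.701.
The remaining 26% of clearance is unaffected.
CL_new/CL_old = 0.1175 + 1.701 + 0.26 = 2.0785.
Steady-state plasma level ∝ 1/CL: new value = 26.7 / 2.0785 = 12.8 ng/mL.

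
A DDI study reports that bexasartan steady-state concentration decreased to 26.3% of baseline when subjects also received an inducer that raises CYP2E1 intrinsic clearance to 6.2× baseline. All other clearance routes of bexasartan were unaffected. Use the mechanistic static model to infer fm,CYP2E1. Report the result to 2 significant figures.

0.54

Write x for the fraction cleared via CYP2E1. The observed steady-state concentration change means clearance rose to 1/0.263 = 3.802 of baseline.
Setting x·6.2 + (1 − x) = 3.802 and solving: x = (3.802 − 1)/(6.2 − 1) = 0.54.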